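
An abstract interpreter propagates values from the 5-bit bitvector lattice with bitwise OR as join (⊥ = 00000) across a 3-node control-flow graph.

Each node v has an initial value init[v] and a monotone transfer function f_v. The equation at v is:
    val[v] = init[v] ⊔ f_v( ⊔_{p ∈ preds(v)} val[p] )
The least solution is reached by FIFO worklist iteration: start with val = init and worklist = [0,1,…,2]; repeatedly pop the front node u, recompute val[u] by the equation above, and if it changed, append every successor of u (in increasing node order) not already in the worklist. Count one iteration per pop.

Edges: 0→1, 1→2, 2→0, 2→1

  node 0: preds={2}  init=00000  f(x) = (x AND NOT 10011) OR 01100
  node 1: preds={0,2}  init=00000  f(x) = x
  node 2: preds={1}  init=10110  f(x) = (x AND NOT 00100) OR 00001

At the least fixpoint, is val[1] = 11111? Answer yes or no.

Iteration log — 6 steps:
  step 1. node 0  ⊔preds=10110  new=01100  old=00000  +wl: 
  step 2. node 1  ⊔preds=11110  new=11110  old=00000  +wl: 
  step 3. node 2  ⊔preds=11110  new=11111  old=10110  +wl: 0,1
  step 4. node 0  ⊔preds=11111  new=01100  stable
  step 5. node 1  ⊔preds=11111  new=11111  old=11110  +wl: 2
  step 6. node 2  ⊔preds=11111  new=11111  stable

Least fixpoint reached:
  node 0: 01100
  node 1: 11111
  node 2: 11111

yes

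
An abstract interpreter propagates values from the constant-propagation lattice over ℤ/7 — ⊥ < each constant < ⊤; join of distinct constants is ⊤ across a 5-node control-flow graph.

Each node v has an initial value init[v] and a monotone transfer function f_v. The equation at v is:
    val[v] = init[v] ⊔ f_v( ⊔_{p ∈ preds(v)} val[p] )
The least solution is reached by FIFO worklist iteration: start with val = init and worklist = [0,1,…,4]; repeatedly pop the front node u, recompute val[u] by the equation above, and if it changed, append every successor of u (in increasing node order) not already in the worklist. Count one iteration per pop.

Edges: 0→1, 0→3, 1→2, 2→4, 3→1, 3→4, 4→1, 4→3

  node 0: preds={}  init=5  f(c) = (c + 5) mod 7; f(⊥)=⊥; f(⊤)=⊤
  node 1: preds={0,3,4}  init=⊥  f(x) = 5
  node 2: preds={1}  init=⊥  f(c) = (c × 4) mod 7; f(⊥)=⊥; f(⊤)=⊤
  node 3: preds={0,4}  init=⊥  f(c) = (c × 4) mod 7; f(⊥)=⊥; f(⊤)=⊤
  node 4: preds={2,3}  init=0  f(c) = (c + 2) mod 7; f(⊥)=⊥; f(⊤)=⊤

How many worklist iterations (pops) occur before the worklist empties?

7

Worklist (7 pops):
  #1 pop 0: in=⊥ → 5 (no change)
  #2 pop 1: in=⊤ → 5 (was ⊥); enqueue []
  #3 pop 2: in=5 → 6 (was ⊥); enqueue []
  #4 pop 3: in=⊤ → ⊤ (was ⊥); enqueue [1]
  #5 pop 4: in=⊤ → ⊤ (was 0); enqueue [3]
  #6 pop 1: in=⊤ → 5 (no change)
  #7 pop 3: in=⊤ → ⊤ (no change)

Fixpoint:
  val[0] = 5
  val[1] = 5
  val[2] = 6
  val[3] = ⊤
  val[4] = ⊤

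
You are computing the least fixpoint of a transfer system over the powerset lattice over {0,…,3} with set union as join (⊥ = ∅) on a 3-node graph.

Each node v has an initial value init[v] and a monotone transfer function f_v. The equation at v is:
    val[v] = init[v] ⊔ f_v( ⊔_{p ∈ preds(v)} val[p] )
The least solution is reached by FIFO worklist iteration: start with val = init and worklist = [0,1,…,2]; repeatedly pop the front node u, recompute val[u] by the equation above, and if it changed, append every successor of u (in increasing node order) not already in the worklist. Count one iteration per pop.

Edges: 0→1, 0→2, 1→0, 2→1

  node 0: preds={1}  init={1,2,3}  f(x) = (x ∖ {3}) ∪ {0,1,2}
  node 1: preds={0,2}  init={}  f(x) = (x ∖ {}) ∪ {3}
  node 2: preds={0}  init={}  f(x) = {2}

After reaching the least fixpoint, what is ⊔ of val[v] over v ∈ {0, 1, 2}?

Iteration log — 5 steps:
  step 1. node 0  ⊔preds={}  new={0,1,2,3}  old={1,2,3}  +wl: 
  step 2. node 1  ⊔preds={0,1,2,3}  new={0,1,2,3}  old={}  +wl: 0
  step 3. node 2  ⊔preds={0,1,2,3}  new={2}  old={}  +wl: 1
  step 4. node 0  ⊔preds={0,1,2,3}  new={0,1,2,3}  stable
  step 5. node 1  ⊔preds={0,1,2,3}  new={0,1,2,3}  stable

Least fixpoint reached:
  node 0: {0,1,2,3}
  node 1: {0,1,2,3}
  node 2: {2}

{0,1,2,3}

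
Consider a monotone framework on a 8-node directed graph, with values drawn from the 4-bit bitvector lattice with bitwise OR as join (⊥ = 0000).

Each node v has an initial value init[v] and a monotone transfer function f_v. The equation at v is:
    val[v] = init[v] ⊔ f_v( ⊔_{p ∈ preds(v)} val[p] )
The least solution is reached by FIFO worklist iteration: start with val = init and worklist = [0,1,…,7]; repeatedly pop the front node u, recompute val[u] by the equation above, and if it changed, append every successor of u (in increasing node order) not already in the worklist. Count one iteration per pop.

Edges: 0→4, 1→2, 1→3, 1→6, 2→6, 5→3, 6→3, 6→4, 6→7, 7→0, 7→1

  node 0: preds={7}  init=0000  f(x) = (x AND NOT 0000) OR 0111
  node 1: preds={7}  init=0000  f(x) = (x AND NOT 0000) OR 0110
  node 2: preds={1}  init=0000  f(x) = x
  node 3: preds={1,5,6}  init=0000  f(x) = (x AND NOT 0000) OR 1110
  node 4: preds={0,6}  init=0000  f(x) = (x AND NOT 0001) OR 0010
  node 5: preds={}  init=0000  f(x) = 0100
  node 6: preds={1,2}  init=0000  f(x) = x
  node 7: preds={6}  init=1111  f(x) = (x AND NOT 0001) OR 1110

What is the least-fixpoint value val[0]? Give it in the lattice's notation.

1111

Iteration log — 10 steps:
  step 1. node 0  ⊔preds=1111  new=1111  old=0000  +wl: 
  step 2. node 1  ⊔preds=1111  new=1111  old=0000  +wl: 
  step 3. node 2  ⊔preds=1111  new=1111  old=0000  +wl: 
  step 4. node 3  ⊔preds=1111  new=1111  old=0000  +wl: 
  step 5. node 4  ⊔preds=1111  new=1110  old=0000  +wl: 
  step 6. node 5  ⊔preds=0000  new=0100  old=0000  +wl: 3
  step 7. node 6  ⊔preds=1111  new=1111  old=0000  +wl: 4
  step 8. node 7  ⊔preds=1111  new=1111  stable
  step 9. node 3  ⊔preds=1111  new=1111  stable
  step 10. node 4  ⊔preds=1111  new=1110  stable

Least fixpoint reached:
  node 0: 1111
  node 1: 1111
  node 2: 1111
  node 3: 1111
  node 4: 1110
  node 5: 0100
  node 6: 1111
  node 7: 1111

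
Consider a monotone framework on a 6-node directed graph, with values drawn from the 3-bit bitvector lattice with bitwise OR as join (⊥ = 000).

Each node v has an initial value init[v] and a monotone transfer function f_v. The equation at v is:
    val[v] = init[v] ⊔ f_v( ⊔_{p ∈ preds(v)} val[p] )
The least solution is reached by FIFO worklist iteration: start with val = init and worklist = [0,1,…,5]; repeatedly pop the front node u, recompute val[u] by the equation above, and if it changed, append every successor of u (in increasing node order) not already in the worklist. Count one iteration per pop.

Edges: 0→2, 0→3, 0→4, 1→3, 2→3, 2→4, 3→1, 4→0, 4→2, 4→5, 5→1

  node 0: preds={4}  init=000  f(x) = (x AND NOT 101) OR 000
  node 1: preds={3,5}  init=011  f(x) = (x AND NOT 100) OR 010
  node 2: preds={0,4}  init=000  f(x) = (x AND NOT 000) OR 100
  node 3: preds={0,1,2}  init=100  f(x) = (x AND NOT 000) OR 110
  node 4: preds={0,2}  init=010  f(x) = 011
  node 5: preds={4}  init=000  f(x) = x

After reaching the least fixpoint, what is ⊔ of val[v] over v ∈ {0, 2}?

111

Trace (11 dequeues):
  [1] u=0 | in 010 | out 010 | prev 000 | push {}
  [2] u=1 | in 100 | out 011 | ==
  [3] u=2 | in 010 | out 110 | prev 000 | push {}
  [4] u=3 | in 111 | out 111 | prev 100 | push {1}
  [5] u=4 | in 110 | out 011 | prev 010 | push {0,2}
  [6] u=5 | in 011 | out 011 | prev 000 | push {}
  [7] u=1 | in 111 | out 011 | ==
  [8] u=0 | in 011 | out 010 | ==
  [9] u=2 | in 011 | out 111 | prev 110 | push {3,4}
  [10] u=3 | in 111 | out 111 | ==
  [11] u=4 | in 111 | out 011 | ==

Converged values:
  [0] 010
  [1] 011
  [2] 111
  [3] 111
  [4] 011
  [5] 011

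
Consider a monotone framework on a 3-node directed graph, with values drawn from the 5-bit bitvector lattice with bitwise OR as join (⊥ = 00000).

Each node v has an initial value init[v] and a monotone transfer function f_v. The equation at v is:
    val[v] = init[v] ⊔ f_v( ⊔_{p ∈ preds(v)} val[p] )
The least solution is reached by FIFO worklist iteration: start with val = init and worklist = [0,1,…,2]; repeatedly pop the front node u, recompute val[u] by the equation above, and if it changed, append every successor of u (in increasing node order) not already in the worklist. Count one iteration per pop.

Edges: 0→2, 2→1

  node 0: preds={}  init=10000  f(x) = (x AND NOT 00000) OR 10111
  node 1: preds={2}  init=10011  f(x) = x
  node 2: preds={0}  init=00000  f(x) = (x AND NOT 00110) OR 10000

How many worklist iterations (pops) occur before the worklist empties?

Trace (4 dequeues):
  [1] u=0 | in 00000 | out 10111 | prev 10000 | push {}
  [2] u=1 | in 00000 | out 10011 | ==
  [3] u=2 | in 10111 | out 10001 | prev 00000 | push {1}
  [4] u=1 | in 10001 | out 10011 | ==

Converged values:
  [0] 10111
  [1] 10011
  [2] 10001

4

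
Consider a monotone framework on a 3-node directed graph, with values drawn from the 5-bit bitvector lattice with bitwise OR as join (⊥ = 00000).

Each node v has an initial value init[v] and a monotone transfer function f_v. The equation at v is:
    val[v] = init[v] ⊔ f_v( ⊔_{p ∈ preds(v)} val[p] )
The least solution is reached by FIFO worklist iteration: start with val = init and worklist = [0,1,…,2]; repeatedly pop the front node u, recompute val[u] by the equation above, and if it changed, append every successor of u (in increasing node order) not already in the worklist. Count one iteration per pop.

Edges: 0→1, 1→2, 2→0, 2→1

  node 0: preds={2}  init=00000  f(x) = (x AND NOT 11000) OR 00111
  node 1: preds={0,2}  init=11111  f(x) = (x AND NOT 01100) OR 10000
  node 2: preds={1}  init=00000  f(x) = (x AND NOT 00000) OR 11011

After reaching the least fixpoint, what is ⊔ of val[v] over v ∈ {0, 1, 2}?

11111

Worklist (5 pops):
  #1 pop 0: in=00000 → 00111 (was 00000); enqueue []
  #2 pop 1: in=00111 → 11111 (no change)
  #3 pop 2: in=11111 → 11111 (was 00000); enqueue [0,1]
  #4 pop 0: in=11111 → 00111 (no change)
  #5 pop 1: in=11111 → 11111 (no change)

Fixpoint:
  val[0] = 00111
  val[1] = 11111
  val[2] = 11111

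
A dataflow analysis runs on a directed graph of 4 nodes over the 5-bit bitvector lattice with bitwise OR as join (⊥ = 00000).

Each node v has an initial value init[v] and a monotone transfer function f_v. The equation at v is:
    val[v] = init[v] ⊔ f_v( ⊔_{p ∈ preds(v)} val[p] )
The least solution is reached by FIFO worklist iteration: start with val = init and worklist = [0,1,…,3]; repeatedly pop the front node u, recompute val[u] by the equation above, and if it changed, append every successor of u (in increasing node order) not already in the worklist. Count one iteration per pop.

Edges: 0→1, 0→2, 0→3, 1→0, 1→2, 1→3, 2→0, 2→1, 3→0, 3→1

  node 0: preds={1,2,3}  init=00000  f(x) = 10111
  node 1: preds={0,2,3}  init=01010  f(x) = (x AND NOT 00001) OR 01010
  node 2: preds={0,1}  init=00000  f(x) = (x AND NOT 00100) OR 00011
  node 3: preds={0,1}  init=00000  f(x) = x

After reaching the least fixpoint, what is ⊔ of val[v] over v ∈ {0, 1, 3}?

Trace (6 dequeues):
  [1] u=0 | in 01010 | out 10111 | prev 00000 | push {}
  [2] u=1 | in 10111 | out 11110 | prev 01010 | push {0}
  [3] u=2 | in 11111 | out 11011 | prev 00000 | push {1}
  [4] u=3 | in 11111 | out 11111 | prev 00000 | push {}
  [5] u=0 | in 11111 | out 10111 | ==
  [6] u=1 | in 11111 | out 11110 | ==

Converged values:
  [0] 10111
  [1] 11110
  [2] 11011
  [3] 11111

11111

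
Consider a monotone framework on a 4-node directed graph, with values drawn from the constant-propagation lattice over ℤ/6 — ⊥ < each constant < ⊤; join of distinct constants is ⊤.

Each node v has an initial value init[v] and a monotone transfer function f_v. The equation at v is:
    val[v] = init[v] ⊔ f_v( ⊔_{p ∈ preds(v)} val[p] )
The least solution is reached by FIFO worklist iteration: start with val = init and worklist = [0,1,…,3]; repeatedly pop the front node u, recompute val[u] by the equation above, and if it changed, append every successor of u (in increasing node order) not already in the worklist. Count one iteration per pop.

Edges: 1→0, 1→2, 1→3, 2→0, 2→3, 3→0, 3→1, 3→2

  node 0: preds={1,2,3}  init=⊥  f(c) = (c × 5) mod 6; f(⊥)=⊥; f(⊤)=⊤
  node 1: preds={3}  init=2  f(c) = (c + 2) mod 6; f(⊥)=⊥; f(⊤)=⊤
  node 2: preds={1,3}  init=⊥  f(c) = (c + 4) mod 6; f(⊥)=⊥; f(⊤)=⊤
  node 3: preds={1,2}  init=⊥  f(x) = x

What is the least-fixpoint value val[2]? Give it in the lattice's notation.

Iteration log — 9 steps:
  step 1. node 0  ⊔preds=2  new=4  old=⊥  +wl: 
  step 2. node 1  ⊔preds=⊥  new=2  stable
  step 3. node 2  ⊔preds=2  new=0  old=⊥  +wl: 0
  step 4. node 3  ⊔preds=⊤  new=⊤  old=⊥  +wl: 1,2
  step 5. node 0  ⊔preds=⊤  new=⊤  old=4  +wl: 
  step 6. node 1  ⊔preds=⊤  new=⊤  old=2  +wl: 0,3
  step 7. node 2  ⊔preds=⊤  new=⊤  old=0  +wl: 
  step 8. node 0  ⊔preds=⊤  new=⊤  stable
  step 9. node 3  ⊔preds=⊤  new=⊤  stable

Least fixpoint reached:
  node 0: ⊤
  node 1: ⊤
  node 2: ⊤
  node 3: ⊤

⊤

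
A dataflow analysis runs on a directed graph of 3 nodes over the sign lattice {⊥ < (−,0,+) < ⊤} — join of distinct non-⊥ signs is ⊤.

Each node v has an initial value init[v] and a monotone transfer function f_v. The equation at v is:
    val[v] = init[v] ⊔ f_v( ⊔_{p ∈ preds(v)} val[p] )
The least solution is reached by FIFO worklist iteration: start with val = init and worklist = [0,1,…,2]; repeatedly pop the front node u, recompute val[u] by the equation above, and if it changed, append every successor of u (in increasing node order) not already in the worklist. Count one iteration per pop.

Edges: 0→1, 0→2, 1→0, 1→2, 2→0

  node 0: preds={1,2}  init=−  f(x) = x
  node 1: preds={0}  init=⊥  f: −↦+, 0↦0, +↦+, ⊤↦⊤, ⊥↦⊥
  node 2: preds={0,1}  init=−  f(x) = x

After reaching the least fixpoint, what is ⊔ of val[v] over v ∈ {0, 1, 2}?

Worklist (7 pops):
  #1 pop 0: in=− → − (no change)
  #2 pop 1: in=− → + (was ⊥); enqueue [0]
  #3 pop 2: in=⊤ → ⊤ (was −); enqueue []
  #4 pop 0: in=⊤ → ⊤ (was −); enqueue [1,2]
  #5 pop 1: in=⊤ → ⊤ (was +); enqueue [0]
  #6 pop 2: in=⊤ → ⊤ (no change)
  #7 pop 0: in=⊤ → ⊤ (no change)

Fixpoint:
  val[0] = ⊤
  val[1] = ⊤
  val[2] = ⊤

⊤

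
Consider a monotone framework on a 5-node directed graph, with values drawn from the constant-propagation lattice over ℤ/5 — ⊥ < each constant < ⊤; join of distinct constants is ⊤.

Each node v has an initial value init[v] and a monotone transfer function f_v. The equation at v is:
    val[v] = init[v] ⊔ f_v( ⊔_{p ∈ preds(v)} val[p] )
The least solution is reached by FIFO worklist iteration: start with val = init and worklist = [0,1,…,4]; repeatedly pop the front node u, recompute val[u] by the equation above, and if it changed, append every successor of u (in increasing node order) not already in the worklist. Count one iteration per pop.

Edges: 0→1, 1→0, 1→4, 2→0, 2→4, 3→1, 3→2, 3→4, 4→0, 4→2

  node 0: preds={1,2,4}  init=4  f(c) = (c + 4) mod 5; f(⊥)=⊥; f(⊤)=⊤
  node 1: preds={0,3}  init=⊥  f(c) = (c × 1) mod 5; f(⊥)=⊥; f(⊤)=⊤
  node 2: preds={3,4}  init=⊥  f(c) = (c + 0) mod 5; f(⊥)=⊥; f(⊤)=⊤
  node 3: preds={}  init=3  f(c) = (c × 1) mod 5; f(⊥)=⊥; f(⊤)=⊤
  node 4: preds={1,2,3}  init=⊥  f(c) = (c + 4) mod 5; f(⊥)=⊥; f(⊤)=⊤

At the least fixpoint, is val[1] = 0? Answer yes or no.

Trace (10 dequeues):
  [1] u=0 | in ⊥ | out 4 | ==
  [2] u=1 | in ⊤ | out ⊤ | prev ⊥ | push {0}
  [3] u=2 | in 3 | out 3 | prev ⊥ | push {}
  [4] u=3 | in ⊥ | out 3 | ==
  [5] u=4 | in ⊤ | out ⊤ | prev ⊥ | push {2}
  [6] u=0 | in ⊤ | out ⊤ | prev 4 | push {1}
  [7] u=2 | in ⊤ | out ⊤ | prev 3 | push {0,4}
  [8] u=1 | in ⊤ | out ⊤ | ==
  [9] u=0 | in ⊤ | out ⊤ | ==
  [10] u=4 | in ⊤ | out ⊤ | ==

Converged values:
  [0] ⊤
  [1] ⊤
  [2] ⊤
  [3] 3
  [4] ⊤

no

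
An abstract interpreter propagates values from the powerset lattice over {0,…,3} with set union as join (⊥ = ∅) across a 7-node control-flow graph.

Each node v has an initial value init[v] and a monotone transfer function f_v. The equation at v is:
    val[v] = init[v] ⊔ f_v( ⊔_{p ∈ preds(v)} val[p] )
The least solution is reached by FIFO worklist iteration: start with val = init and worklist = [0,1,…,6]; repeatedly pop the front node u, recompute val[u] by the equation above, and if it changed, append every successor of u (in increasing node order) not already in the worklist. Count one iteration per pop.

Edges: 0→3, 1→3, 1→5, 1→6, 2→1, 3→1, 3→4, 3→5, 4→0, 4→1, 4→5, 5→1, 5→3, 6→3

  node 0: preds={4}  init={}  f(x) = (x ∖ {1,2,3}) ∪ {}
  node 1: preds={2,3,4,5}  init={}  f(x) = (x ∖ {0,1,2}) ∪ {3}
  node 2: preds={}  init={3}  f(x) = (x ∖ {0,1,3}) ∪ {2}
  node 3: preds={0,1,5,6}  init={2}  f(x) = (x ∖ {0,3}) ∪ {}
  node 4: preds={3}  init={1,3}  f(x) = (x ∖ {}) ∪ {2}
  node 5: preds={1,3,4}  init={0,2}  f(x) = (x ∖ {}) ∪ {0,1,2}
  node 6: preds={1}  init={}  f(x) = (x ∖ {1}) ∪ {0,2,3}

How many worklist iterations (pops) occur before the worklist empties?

13

Iteration log — 13 steps:
  step 1. node 0  ⊔preds={1,3}  new={}  stable
  step 2. node 1  ⊔preds={0,1,2,3}  new={3}  old={}  +wl: 
  step 3. node 2  ⊔preds={}  new={2,3}  old={3}  +wl: 1
  step 4. node 3  ⊔preds={0,2,3}  new={2}  stable
  step 5. node 4  ⊔preds={2}  new={1,2,3}  old={1,3}  +wl: 0
  step 6. node 5  ⊔preds={1,2,3}  new={0,1,2,3}  old={0,2}  +wl: 3
  step 7. node 6  ⊔preds={3}  new={0,2,3}  old={}  +wl: 
  step 8. node 1  ⊔preds={0,1,2,3}  new={3}  stable
  step 9. node 0  ⊔preds={1,2,3}  new={}  stable
  step 10. node 3  ⊔preds={0,1,2,3}  new={1,2}  old={2}  +wl: 1,4,5
  step 11. node 1  ⊔preds={0,1,2,3}  new={3}  stable
  step 12. node 4  ⊔preds={1,2}  new={1,2,3}  stable
  step 13. node 5  ⊔preds={1,2,3}  new={0,1,2,3}  stable

Least fixpoint reached:
  node 0: {}
  node 1: {3}
  node 2: {2,3}
  node 3: {1,2}
  node 4: {1,2,3}
  node 5: {0,1,2,3}
  node 6: {0,2,3}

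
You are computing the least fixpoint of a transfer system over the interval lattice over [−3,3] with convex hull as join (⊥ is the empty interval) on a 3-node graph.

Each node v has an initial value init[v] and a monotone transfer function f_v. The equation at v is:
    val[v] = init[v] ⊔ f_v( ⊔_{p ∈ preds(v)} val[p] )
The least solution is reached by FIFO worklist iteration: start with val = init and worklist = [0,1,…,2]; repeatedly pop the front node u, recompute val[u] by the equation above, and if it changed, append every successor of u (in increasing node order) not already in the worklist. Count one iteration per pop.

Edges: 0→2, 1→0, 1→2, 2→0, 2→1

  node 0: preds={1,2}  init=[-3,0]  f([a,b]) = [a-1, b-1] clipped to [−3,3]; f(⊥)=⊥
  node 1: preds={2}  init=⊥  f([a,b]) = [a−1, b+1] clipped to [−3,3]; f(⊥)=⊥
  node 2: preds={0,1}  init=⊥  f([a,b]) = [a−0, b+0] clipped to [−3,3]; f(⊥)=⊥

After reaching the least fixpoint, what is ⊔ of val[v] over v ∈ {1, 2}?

Worklist (17 pops):
  #1 pop 0: in=⊥ → [-3,0] (no change)
  #2 pop 1: in=⊥ → ⊥ (no change)
  #3 pop 2: in=[-3,0] → [-3,0] (was ⊥); enqueue [0,1]
  #4 pop 0: in=[-3,0] → [-3,0] (no change)
  #5 pop 1: in=[-3,0] → [-3,1] (was ⊥); enqueue [0,2]
  #6 pop 0: in=[-3,1] → [-3,0] (no change)
  #7 pop 2: in=[-3,1] → [-3,1] (was [-3,0]); enqueue [0,1]
  #8 pop 0: in=[-3,1] → [-3,0] (no change)
  #9 pop 1: in=[-3,1] → [-3,2] (was [-3,1]); enqueue [0,2]
  #10 pop 0: in=[-3,2] → [-3,1] (was [-3,0]); enqueue []
  #11 pop 2: in=[-3,2] → [-3,2] (was [-3,1]); enqueue [0,1]
  #12 pop 0: in=[-3,2] → [-3,1] (no change)
  #13 pop 1: in=[-3,2] → [-3,3] (was [-3,2]); enqueue [0,2]
  #14 pop 0: in=[-3,3] → [-3,2] (was [-3,1]); enqueue []
  #15 pop 2: in=[-3,3] → [-3,3] (was [-3,2]); enqueue [0,1]
  #16 pop 0: in=[-3,3] → [-3,2] (no change)
  #17 pop 1: in=[-3,3] → [-3,3] (no change)

Fixpoint:
  val[0] = [-3,2]
  val[1] = [-3,3]
  val[2] = [-3,3]

[-3,3]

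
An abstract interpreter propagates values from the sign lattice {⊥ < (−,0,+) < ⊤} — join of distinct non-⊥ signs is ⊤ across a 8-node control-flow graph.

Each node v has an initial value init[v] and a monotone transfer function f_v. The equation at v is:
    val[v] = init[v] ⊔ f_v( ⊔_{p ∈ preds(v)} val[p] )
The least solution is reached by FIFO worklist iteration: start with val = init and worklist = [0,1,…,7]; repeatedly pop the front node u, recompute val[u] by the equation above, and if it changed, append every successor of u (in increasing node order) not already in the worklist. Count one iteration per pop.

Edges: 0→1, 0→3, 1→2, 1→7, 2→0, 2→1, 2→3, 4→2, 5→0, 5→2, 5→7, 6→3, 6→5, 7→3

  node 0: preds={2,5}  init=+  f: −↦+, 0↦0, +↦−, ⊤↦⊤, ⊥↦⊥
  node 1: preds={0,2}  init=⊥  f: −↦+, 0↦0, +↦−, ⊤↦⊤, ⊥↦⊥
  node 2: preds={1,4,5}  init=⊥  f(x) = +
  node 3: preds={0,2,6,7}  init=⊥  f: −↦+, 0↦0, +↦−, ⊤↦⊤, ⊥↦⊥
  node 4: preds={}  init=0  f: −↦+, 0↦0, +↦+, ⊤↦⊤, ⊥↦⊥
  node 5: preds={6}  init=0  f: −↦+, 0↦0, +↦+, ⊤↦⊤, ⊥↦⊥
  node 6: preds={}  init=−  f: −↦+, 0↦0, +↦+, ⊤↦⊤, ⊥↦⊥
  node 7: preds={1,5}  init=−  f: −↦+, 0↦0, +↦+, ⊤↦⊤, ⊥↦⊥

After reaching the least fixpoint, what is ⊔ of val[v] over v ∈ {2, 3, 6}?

⊤

Iteration log — 12 steps:
  step 1. node 0  ⊔preds=0  new=⊤  old=+  +wl: 
  step 2. node 1  ⊔preds=⊤  new=⊤  old=⊥  +wl: 
  step 3. node 2  ⊔preds=⊤  new=+  old=⊥  +wl: 0,1
  step 4. node 3  ⊔preds=⊤  new=⊤  old=⊥  +wl: 
  step 5. node 4  ⊔preds=⊥  new=0  stable
  step 6. node 5  ⊔preds=−  new=⊤  old=0  +wl: 2
  step 7. node 6  ⊔preds=⊥  new=−  stable
  step 8. node 7  ⊔preds=⊤  new=⊤  old=−  +wl: 3
  step 9. node 0  ⊔preds=⊤  new=⊤  stable
  step 10. node 1  ⊔preds=⊤  new=⊤  stable
  step 11. node 2  ⊔preds=⊤  new=+  stable
  step 12. node 3  ⊔preds=⊤  new=⊤  stable

Least fixpoint reached:
  node 0: ⊤
  node 1: ⊤
  node 2: +
  node 3: ⊤
  node 4: 0
  node 5: ⊤
  node 6: −
  node 7: ⊤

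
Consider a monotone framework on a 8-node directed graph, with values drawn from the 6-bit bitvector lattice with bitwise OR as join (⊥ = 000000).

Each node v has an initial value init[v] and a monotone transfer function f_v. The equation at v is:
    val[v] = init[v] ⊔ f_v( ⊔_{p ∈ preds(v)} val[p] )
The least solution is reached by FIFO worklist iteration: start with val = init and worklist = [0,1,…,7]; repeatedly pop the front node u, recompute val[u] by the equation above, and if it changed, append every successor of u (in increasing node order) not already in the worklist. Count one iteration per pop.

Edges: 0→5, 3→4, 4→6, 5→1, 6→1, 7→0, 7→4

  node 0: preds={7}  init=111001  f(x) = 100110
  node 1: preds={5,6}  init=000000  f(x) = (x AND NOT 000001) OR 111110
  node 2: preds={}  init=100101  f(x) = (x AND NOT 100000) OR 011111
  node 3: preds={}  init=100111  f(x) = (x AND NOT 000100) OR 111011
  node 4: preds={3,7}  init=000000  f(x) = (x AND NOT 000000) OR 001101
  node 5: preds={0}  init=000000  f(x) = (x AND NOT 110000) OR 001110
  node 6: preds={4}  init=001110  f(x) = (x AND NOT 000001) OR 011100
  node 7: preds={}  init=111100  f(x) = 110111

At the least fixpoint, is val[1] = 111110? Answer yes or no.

yes

Trace (11 dequeues):
  [1] u=0 | in 111100 | out 111111 | prev 111001 | push {}
  [2] u=1 | in 001110 | out 111110 | prev 000000 | push {}
  [3] u=2 | in 000000 | out 111111 | prev 100101 | push {}
  [4] u=3 | in 000000 | out 111111 | prev 100111 | push {}
  [5] u=4 | in 111111 | out 111111 | prev 000000 | push {}
  [6] u=5 | in 111111 | out 001111 | prev 000000 | push {1}
  [7] u=6 | in 111111 | out 111110 | prev 001110 | push {}
  [8] u=7 | in 000000 | out 111111 | prev 111100 | push {0,4}
  [9] u=1 | in 111111 | out 111110 | ==
  [10] u=0 | in 111111 | out 111111 | ==
  [11] u=4 | in 111111 | out 111111 | ==

Converged values:
  [0] 111111
  [1] 111110
  [2] 111111
  [3] 111111
  [4] 111111
  [5] 001111
  [6] 111110
  [7] 111111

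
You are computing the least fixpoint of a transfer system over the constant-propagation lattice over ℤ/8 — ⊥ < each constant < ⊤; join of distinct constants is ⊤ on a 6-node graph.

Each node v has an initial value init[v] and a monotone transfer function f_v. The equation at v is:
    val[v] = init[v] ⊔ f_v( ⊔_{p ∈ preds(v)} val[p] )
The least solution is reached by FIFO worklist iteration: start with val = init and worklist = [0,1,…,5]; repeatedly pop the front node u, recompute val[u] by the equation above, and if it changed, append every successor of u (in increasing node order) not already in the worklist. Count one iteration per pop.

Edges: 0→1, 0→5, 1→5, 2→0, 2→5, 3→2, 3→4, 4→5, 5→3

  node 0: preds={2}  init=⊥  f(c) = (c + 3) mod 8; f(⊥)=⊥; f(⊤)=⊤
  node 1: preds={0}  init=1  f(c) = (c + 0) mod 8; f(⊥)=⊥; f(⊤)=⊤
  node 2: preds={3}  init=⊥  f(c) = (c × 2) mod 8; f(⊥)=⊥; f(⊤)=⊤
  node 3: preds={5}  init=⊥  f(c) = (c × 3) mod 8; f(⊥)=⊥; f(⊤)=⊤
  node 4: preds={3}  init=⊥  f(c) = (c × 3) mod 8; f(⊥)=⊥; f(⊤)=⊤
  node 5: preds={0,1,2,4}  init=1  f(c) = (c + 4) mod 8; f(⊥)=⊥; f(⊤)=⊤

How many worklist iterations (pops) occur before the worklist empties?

Worklist (17 pops):
  #1 pop 0: in=⊥ → ⊥ (no change)
  #2 pop 1: in=⊥ → 1 (no change)
  #3 pop 2: in=⊥ → ⊥ (no change)
  #4 pop 3: in=1 → 3 (was ⊥); enqueue [2]
  #5 pop 4: in=3 → 1 (was ⊥); enqueue []
  #6 pop 5: in=1 → ⊤ (was 1); enqueue [3]
  #7 pop 2: in=3 → 6 (was ⊥); enqueue [0,5]
  #8 pop 3: in=⊤ → ⊤ (was 3); enqueue [2,4]
  #9 pop 0: in=6 → 1 (was ⊥); enqueue [1]
  #10 pop 5: in=⊤ → ⊤ (no change)
  #11 pop 2: in=⊤ → ⊤ (was 6); enqueue [0,5]
  #12 pop 4: in=⊤ → ⊤ (was 1); enqueue []
  #13 pop 1: in=1 → 1 (no change)
  #14 pop 0: in=⊤ → ⊤ (was 1); enqueue [1]
  #15 pop 5: in=⊤ → ⊤ (no change)
  #16 pop 1: in=⊤ → ⊤ (was 1); enqueue [5]
  #17 pop 5: in=⊤ → ⊤ (no change)

Fixpoint:
  val[0] = ⊤
  val[1] = ⊤
  val[2] = ⊤
  val[3] = ⊤
  val[4] = ⊤
  val[5] = ⊤

17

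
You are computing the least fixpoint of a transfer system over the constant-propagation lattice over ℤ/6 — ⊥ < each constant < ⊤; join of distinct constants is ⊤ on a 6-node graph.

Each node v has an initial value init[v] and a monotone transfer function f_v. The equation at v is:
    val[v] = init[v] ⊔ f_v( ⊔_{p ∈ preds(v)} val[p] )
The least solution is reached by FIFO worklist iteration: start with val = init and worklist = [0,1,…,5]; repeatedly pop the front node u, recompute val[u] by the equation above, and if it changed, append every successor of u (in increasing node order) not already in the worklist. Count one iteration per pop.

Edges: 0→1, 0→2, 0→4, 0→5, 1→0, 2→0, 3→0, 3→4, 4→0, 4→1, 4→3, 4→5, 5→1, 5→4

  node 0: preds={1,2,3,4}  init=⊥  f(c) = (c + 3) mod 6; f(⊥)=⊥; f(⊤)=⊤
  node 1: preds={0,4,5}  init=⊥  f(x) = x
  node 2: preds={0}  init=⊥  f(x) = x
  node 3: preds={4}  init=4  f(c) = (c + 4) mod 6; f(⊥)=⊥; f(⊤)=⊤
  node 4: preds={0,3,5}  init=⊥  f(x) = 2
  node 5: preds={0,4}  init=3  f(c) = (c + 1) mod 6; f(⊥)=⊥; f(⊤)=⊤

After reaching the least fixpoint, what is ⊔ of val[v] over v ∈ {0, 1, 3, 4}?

Iteration log — 13 steps:
  step 1. node 0  ⊔preds=4  new=1  old=⊥  +wl: 
  step 2. node 1  ⊔preds=⊤  new=⊤  old=⊥  +wl: 0
  step 3. node 2  ⊔preds=1  new=1  old=⊥  +wl: 
  step 4. node 3  ⊔preds=⊥  new=4  stable
  step 5. node 4  ⊔preds=⊤  new=2  old=⊥  +wl: 1,3
  step 6. node 5  ⊔preds=⊤  new=⊤  old=3  +wl: 4
  step 7. node 0  ⊔preds=⊤  new=⊤  old=1  +wl: 2,5
  step 8. node 1  ⊔preds=⊤  new=⊤  stable
  step 9. node 3  ⊔preds=2  new=⊤  old=4  +wl: 0
  step 10. node 4  ⊔preds=⊤  new=2  stable
  step 11. node 2  ⊔preds=⊤  new=⊤  old=1  +wl: 
  step 12. node 5  ⊔preds=⊤  new=⊤  stable
  step 13. node 0  ⊔preds=⊤  new=⊤  stable

Least fixpoint reached:
  node 0: ⊤
  node 1: ⊤
  node 2: ⊤
  node 3: ⊤
  node 4: 2
  node 5: ⊤

⊤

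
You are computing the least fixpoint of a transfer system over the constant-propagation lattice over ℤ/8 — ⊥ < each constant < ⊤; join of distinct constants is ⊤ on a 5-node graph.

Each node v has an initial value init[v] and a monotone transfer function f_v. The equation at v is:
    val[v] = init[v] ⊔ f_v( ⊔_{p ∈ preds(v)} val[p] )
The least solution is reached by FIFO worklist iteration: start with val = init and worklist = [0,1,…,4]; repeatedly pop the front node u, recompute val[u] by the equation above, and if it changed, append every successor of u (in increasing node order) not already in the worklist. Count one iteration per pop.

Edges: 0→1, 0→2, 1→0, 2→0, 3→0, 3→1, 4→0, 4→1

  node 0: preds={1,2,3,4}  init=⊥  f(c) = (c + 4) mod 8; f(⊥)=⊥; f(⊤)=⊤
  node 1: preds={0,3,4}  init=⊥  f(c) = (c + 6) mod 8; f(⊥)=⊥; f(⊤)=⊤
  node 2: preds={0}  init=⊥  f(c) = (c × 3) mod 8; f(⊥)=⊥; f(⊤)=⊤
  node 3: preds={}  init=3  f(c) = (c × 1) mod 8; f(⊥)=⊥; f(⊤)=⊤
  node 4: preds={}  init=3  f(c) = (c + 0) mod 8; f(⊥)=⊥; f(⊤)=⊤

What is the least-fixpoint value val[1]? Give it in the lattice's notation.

⊤

Worklist (9 pops):
  #1 pop 0: in=3 → 7 (was ⊥); enqueue []
  #2 pop 1: in=⊤ → ⊤ (was ⊥); enqueue [0]
  #3 pop 2: in=7 → 5 (was ⊥); enqueue []
  #4 pop 3: in=⊥ → 3 (no change)
  #5 pop 4: in=⊥ → 3 (no change)
  #6 pop 0: in=⊤ → ⊤ (was 7); enqueue [1,2]
  #7 pop 1: in=⊤ → ⊤ (no change)
  #8 pop 2: in=⊤ → ⊤ (was 5); enqueue [0]
  #9 pop 0: in=⊤ → ⊤ (no change)

Fixpoint:
  val[0] = ⊤
  val[1] = ⊤
  val[2] = ⊤
  val[3] = 3
  val[4] = 3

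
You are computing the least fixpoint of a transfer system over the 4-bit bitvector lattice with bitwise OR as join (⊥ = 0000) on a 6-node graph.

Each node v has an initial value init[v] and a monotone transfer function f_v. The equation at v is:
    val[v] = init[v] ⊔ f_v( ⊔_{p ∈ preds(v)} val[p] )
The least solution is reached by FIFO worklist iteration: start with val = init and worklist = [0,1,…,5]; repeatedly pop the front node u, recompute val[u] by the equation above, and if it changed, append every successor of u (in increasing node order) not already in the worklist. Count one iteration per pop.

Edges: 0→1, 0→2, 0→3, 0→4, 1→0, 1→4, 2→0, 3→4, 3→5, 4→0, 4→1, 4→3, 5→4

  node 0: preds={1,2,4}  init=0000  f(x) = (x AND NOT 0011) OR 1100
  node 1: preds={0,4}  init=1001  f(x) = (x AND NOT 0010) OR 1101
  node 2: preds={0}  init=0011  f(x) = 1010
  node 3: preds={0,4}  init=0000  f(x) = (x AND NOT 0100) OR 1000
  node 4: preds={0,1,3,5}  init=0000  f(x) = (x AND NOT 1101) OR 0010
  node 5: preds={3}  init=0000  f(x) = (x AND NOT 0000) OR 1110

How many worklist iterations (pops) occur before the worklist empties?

Trace (11 dequeues):
  [1] u=0 | in 1011 | out 1100 | prev 0000 | push {}
  [2] u=1 | in 1100 | out 1101 | prev 1001 | push {0}
  [3] u=2 | in 1100 | out 1011 | prev 0011 | push {}
  [4] u=3 | in 1100 | out 1000 | prev 0000 | push {}
  [5] u=4 | in 1101 | out 0010 | prev 0000 | push {1,3}
  [6] u=5 | in 1000 | out 1110 | prev 0000 | push {4}
  [7] u=0 | in 1111 | out 1100 | ==
  [8] u=1 | in 1110 | out 1101 | ==
  [9] u=3 | in 1110 | out 1010 | prev 1000 | push {5}
  [10] u=4 | in 1111 | out 0010 | ==
  [11] u=5 | in 1010 | out 1110 | ==

Converged values:
  [0] 1100
  [1] 1101
  [2] 1011
  [3] 1010
  [4] 0010
  [5] 1110

11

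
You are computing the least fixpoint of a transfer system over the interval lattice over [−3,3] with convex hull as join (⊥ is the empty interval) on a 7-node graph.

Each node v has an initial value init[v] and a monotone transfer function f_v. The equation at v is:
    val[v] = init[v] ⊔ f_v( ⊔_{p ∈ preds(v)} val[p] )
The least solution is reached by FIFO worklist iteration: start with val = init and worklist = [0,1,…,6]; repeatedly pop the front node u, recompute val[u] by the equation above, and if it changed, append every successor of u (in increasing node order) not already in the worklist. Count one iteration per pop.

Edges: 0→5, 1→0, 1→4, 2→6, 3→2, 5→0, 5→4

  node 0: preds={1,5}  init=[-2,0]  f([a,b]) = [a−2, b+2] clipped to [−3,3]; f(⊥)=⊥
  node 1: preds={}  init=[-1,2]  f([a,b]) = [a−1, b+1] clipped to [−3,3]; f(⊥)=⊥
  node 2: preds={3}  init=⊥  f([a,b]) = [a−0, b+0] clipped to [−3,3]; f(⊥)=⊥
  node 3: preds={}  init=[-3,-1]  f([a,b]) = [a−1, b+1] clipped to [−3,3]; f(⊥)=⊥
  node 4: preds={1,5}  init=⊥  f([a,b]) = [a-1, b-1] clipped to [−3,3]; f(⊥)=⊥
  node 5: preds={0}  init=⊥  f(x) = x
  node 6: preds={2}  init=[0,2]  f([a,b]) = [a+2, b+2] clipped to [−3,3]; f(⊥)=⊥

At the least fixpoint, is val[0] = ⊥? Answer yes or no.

Trace (9 dequeues):
  [1] u=0 | in [-1,2] | out [-3,3] | prev [-2,0] | push {}
  [2] u=1 | in ⊥ | out [-1,2] | ==
  [3] u=2 | in [-3,-1] | out [-3,-1] | prev ⊥ | push {}
  [4] u=3 | in ⊥ | out [-3,-1] | ==
  [5] u=4 | in [-1,2] | out [-2,1] | prev ⊥ | push {}
  [6] u=5 | in [-3,3] | out [-3,3] | prev ⊥ | push {0,4}
  [7] u=6 | in [-3,-1] | out [-1,2] | prev [0,2] | push {}
  [8] u=0 | in [-3,3] | out [-3,3] | ==
  [9] u=4 | in [-3,3] | out [-3,2] | prev [-2,1] | push {}

Converged values:
  [0] [-3,3]
  [1] [-1,2]
  [2] [-3,-1]
  [3] [-3,-1]
  [4] [-3,2]
  [5] [-3,3]
  [6] [-1,2]

no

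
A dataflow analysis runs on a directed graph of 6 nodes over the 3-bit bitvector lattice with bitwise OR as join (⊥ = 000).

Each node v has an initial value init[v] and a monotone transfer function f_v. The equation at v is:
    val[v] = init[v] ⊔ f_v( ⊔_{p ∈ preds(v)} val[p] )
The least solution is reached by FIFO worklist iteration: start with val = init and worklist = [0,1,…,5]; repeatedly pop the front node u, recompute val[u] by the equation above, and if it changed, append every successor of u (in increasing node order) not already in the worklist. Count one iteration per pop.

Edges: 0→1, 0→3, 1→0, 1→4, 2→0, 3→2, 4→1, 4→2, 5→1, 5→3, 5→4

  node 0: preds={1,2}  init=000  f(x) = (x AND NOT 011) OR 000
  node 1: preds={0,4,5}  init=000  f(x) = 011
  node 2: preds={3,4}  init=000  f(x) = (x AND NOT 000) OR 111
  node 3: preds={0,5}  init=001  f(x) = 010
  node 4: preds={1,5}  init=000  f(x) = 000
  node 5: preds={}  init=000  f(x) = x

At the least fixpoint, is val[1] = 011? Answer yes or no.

yes

Trace (10 dequeues):
  [1] u=0 | in 000 | out 000 | ==
  [2] u=1 | in 000 | out 011 | prev 000 | push {0}
  [3] u=2 | in 001 | out 111 | prev 000 | push {}
  [4] u=3 | in 000 | out 011 | prev 001 | push {2}
  [5] u=4 | in 011 | out 000 | ==
  [6] u=5 | in 000 | out 000 | ==
  [7] u=0 | in 111 | out 100 | prev 000 | push {1,3}
  [8] u=2 | in 011 | out 111 | ==
  [9] u=1 | in 100 | out 011 | ==
  [10] u=3 | in 100 | out 011 | ==

Converged values:
  [0] 100
  [1] 011
  [2] 111
  [3] 011
  [4] 000
  [5] 000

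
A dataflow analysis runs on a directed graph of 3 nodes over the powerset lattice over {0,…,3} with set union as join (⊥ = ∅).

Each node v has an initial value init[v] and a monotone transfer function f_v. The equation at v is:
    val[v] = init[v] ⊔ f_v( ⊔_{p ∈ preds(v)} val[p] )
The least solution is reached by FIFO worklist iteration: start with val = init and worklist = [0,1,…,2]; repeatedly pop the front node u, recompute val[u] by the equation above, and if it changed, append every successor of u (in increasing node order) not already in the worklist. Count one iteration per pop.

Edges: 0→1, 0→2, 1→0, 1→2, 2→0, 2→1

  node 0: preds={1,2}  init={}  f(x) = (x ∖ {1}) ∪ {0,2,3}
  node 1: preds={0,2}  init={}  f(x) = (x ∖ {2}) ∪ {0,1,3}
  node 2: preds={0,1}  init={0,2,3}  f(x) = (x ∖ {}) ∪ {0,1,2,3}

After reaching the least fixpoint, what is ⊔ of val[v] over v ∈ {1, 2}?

Iteration log — 5 steps:
  step 1. node 0  ⊔preds={0,2,3}  new={0,2,3}  old={}  +wl: 
  step 2. node 1  ⊔preds={0,2,3}  new={0,1,3}  old={}  +wl: 0
  step 3. node 2  ⊔preds={0,1,2,3}  new={0,1,2,3}  old={0,2,3}  +wl: 1
  step 4. node 0  ⊔preds={0,1,2,3}  new={0,2,3}  stable
  step 5. node 1  ⊔preds={0,1,2,3}  new={0,1,3}  stable

Least fixpoint reached:
  node 0: {0,2,3}
  node 1: {0,1,3}
  node 2: {0,1,2,3}

{0,1,2,3}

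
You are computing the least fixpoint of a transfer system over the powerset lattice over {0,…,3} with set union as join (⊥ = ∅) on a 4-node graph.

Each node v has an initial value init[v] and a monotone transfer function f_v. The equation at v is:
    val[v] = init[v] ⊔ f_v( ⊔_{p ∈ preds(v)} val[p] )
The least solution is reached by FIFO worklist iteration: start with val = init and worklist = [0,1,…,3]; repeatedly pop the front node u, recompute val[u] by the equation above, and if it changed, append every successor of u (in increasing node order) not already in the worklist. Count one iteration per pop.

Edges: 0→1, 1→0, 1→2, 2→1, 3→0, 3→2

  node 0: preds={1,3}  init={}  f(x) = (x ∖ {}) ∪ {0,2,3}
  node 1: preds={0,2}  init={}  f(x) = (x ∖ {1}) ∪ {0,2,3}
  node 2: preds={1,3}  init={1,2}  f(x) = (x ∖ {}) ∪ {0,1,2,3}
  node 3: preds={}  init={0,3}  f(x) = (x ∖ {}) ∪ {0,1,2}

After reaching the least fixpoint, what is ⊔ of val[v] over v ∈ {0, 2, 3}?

Worklist (7 pops):
  #1 pop 0: in={0,3} → {0,2,3} (was {}); enqueue []
  #2 pop 1: in={0,1,2,3} → {0,2,3} (was {}); enqueue [0]
  #3 pop 2: in={0,2,3} → {0,1,2,3} (was {1,2}); enqueue [1]
  #4 pop 3: in={} → {0,1,2,3} (was {0,3}); enqueue [2]
  #5 pop 0: in={0,1,2,3} → {0,1,2,3} (was {0,2,3}); enqueue []
  #6 pop 1: in={0,1,2,3} → {0,2,3} (no change)
  #7 pop 2: in={0,1,2,3} → {0,1,2,3} (no change)

Fixpoint:
  val[0] = {0,1,2,3}
  val[1] = {0,2,3}
  val[2] = {0,1,2,3}
  val[3] = {0,1,2,3}

{0,1,2,3}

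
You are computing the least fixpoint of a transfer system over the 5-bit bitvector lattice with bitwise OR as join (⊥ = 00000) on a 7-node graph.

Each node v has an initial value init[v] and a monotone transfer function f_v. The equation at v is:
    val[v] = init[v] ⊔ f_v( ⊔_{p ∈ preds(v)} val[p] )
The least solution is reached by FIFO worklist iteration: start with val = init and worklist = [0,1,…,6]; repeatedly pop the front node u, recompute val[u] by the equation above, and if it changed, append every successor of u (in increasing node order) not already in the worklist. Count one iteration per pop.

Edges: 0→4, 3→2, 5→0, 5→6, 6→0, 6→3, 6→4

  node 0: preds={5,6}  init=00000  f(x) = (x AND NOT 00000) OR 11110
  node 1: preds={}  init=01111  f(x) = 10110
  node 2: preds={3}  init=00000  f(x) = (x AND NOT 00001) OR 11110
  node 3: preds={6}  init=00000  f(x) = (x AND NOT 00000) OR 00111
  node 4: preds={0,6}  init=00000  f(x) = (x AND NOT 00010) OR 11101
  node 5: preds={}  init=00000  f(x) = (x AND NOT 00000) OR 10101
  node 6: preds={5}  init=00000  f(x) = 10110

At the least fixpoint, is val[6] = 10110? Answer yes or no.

yes

Worklist (12 pops):
  #1 pop 0: in=00000 → 11110 (was 00000); enqueue []
  #2 pop 1: in=00000 → 11111 (was 01111); enqueue []
  #3 pop 2: in=00000 → 11110 (was 00000); enqueue []
  #4 pop 3: in=00000 → 00111 (was 00000); enqueue [2]
  #5 pop 4: in=11110 → 11101 (was 00000); enqueue []
  #6 pop 5: in=00000 → 10101 (was 00000); enqueue [0]
  #7 pop 6: in=10101 → 10110 (was 00000); enqueue [3,4]
  #8 pop 2: in=00111 → 11110 (no change)
  #9 pop 0: in=10111 → 11111 (was 11110); enqueue []
  #10 pop 3: in=10110 → 10111 (was 00111); enqueue [2]
  #11 pop 4: in=11111 → 11101 (no change)
  #12 pop 2: in=10111 → 11110 (no change)

Fixpoint:
  val[0] = 11111
  val[1] = 11111
  val[2] = 11110
  val[3] = 10111
  val[4] = 11101
  val[5] = 10101
  val[6] = 10110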